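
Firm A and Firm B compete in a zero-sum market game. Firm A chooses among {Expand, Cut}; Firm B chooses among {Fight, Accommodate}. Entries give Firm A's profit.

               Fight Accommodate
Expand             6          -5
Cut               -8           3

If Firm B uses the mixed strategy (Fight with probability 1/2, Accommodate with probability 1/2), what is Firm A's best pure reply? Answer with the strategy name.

Expected payoff of Expand: (1/2)·6 + (1/2)·(-5) = 1/2.
Expected payoff of Cut: (1/2)·(-8) + (1/2)·3 = -5/2.
The largest is 1/2, so Firm A's best response is Expand.

Expand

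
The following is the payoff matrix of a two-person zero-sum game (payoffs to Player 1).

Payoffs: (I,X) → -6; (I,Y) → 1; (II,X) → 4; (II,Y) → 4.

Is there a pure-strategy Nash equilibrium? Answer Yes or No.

Yes

Row minima: I → -6, II → 4; maximin = 4.
Column maxima: X → 4, Y → 4; minimax = 4.
maximin = minimax = 4, so a saddle point exists.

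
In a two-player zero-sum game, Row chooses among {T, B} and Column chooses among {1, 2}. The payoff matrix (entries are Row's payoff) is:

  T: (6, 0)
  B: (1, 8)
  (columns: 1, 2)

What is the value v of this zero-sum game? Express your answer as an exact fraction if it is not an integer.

48/13

Row minima: T → 0, B → 1; maximin = 1.
Column maxima: 1 → 6, 2 → 8; minimax = 6.
1 ≠ 6, so there is no saddle point; optimal play is mixed.
Let Row play T with probability p. Expected payoff against 1: 6p + 1(1−p) = 5p + 1; against 2: 0p + 8(1−p) = −8p + 8.
Setting these equal: 5p + 1 = −8p + 8 ⇒ 13p = 7 ⇒ p = 7/13, and the value is (5)·(7/13) + 1 = 48/13.
For Column: with q = P(1), equating T's and B's payoffs gives 6q = −7q + 8 ⇒ q = 8/13.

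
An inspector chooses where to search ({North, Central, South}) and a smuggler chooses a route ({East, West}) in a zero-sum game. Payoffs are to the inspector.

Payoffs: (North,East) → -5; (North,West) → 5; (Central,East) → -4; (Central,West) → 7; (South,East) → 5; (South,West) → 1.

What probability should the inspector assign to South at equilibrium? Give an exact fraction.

11/15

Row minima: North → -5, Central → -4, South → 1; maximin = 1.
Column maxima: East → 5, West → 7; minimax = 5.
1 ≠ 5, so there is no saddle point; optimal play is mixed.
North is strictly dominated by Central, so the inspector never plays it.
On the remaining 2×2 (Central, South vs East, West):
Let the inspector play Central with probability p. Expected payoff against East: (-4)p + 5(1−p) = −9p + 5; against West: 7p + 1(1−p) = 6p + 1.
Setting these equal: −9p + 5 = 6p + 1 ⇒ −15p = -4 ⇒ p = 4/15, and the value is (-9)·(4/15) + 5 = 13/5.
For the smuggler: with q = P(East), equating Central's and South's payoffs gives −11q + 7 = 4q + 1 ⇒ q = 2/5.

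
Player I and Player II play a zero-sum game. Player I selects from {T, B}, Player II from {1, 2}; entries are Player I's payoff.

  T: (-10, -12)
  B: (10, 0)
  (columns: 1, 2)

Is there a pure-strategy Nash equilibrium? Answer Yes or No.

Yes

Row minima: T → -12, B → 0; maximin = 0.
Column maxima: 1 → 10, 2 → 0; minimax = 0.
maximin = minimax = 0, so a saddle point exists.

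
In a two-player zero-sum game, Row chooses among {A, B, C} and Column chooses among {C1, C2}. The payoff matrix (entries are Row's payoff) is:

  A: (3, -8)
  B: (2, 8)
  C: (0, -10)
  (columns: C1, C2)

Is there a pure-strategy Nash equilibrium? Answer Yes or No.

No

Row minima: A → -8, B → 2, C → -10; maximin = 2.
Column maxima: C1 → 3, C2 → 8; minimax = 3.
2 ≠ 3, so no pure-strategy equilibrium exists.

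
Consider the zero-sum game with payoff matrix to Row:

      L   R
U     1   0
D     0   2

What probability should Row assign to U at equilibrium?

Row minima: U → 0, D → 0; maximin = 0.
Column maxima: L → 1, R → 2; minimax = 1.
0 ≠ 1, so there is no saddle point; optimal play is mixed.
Let Row play U with probability p. Expected payoff against L: 1p + 0(1−p) = p; against R: 0p + 2(1−p) = −2p + 2.
Setting these equal: p = −2p + 2 ⇒ 3p = 2 ⇒ p = 2/3, and the value is (1)·(2/3) = 2/3.
For Column: with q = P(L), equating U's and D's payoffs gives q = −2q + 2 ⇒ q = 2/3.

2/3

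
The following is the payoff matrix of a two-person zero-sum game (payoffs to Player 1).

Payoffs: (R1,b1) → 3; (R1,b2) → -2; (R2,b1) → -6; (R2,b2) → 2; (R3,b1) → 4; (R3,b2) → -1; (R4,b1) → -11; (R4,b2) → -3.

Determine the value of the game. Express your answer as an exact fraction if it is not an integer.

Row minima: R1 → -2, R2 → -6, R3 → -1, R4 → -11; maximin = -1.
Column maxima: b1 → 4, b2 → 2; minimax = 2.
-1 ≠ 2, so there is no saddle point; optimal play is mixed.
R1 is strictly dominated by R3, so Player 1 never plays it.
R4 is strictly dominated by R2, so Player 1 never plays it.
On the remaining 2×2 (R2, R3 vs b1, b2):
Let Player 1 play R2 with probability p. Expected payoff against b1: (-6)p + 4(1−p) = −10p + 4; against b2: 2p + (-1)(1−p) = 3p − 1.
Setting these equal: −10p + 4 = 3p − 1 ⇒ −13p = -5 ⇒ p = 5/13, and the value is (-10)·(5/13) + 4 = 2/13.
For Player 2: with q = P(b1), equating R2's and R3's payoffs gives −8q + 2 = 5q − 1 ⇒ q = 3/13.

2/13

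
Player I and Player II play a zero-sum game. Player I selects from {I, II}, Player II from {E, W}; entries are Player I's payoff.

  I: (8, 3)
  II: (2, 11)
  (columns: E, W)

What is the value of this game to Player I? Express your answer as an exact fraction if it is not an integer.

Row minima: I → 3, II → 2; maximin = 3.
Column maxima: E → 8, W → 11; minimax = 8.
3 ≠ 8, so there is no saddle point; optimal play is mixed.
Let Player I play I with probability p. Expected payoff against E: 8p + 2(1−p) = 6p + 2; against W: 3p + 11(1−p) = −8p + 11.
Setting these equal: 6p + 2 = −8p + 11 ⇒ 14p = 9 ⇒ p = 9/14, and the value is (6)·(9/14) + 2 = 41/7.
For Player II: with q = P(E), equating I's and II's payoffs gives 5q + 3 = −9q + 11 ⇒ q = 4/7.

41/7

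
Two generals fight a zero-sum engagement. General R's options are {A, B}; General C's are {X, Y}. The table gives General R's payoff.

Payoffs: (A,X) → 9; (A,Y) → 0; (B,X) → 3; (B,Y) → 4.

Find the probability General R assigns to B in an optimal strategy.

Row minima: A → 0, B → 3; maximin = 3.
Column maxima: X → 9, Y → 4; minimax = 4.
3 ≠ 4, so there is no saddle point; optimal play is mixed.
Let General R play A with probability p. Expected payoff against X: 9p + 3(1−p) = 6p + 3; against Y: 0p + 4(1−p) = −4p + 4.
Setting these equal: 6p + 3 = −4p + 4 ⇒ 10p = 1 ⇒ p = 1/10, and the value is (6)·(1/10) + 3 = 18/5.
For General C: with q = P(X), equating A's and B's payoffs gives 9q = −q + 4 ⇒ q = 2/5.

9/10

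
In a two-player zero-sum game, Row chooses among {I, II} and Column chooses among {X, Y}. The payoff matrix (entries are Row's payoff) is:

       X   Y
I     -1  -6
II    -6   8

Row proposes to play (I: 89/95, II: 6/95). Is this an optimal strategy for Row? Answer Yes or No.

Against X this mix gives (89/95)·(-1) + (6/95)·(-6) = -25/19.
Against Y this mix gives (89/95)·(-6) + (6/95)·8 = -486/95.
Column will play Y, holding Row to -486/95. Shifting weight toward the row that does better against Y would raise this floor (the equalizing mix achieves -44/19 against both Y and X), so the proposed strategy is not optimal.

No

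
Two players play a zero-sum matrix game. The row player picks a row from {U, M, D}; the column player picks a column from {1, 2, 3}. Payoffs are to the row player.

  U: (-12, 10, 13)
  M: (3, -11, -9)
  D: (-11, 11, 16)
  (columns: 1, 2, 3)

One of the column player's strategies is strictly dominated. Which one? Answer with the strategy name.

3

2 holds the row player's payoff strictly below 3 in every row: 10 < 13, -11 < -9, 11 < 16.
So 3 is strictly dominated for the column player.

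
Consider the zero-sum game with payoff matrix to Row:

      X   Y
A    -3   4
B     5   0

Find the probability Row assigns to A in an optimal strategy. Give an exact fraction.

5/12

Row minima: A → -3, B → 0; maximin = 0.
Column maxima: X → 5, Y → 4; minimax = 4.
0 ≠ 4, so there is no saddle point; optimal play is mixed.
Let Row play A with probability p. Expected payoff against X: (-3)p + 5(1−p) = −8p + 5; against Y: 4p + 0(1−p) = 4p.
Setting these equal: −8p + 5 = 4p ⇒ −12p = -5 ⇒ p = 5/12, and the value is (-8)·(5/12) + 5 = 5/3.
For Column: with q = P(X), equating A's and B's payoffs gives −7q + 4 = 5q ⇒ q = 1/3.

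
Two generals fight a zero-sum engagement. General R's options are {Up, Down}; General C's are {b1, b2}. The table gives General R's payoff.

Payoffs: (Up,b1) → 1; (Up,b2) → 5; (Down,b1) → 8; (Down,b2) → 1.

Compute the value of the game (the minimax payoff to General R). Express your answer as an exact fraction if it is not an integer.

Row minima: Up → 1, Down → 1; maximin = 1.
Column maxima: b1 → 8, b2 → 5; minimax = 5.
1 ≠ 5, so there is no saddle point; optimal play is mixed.
Let General R play Up with probability p. Expected payoff against b1: 1p + 8(1−p) = −7p + 8; against b2: 5p + 1(1−p) = 4p + 1.
Setting these equal: −7p + 8 = 4p + 1 ⇒ −11p = -7 ⇒ p = 7/11, and the value is (-7)·(7/11) + 8 = 39/11.
For General C: with q = P(b1), equating Up's and Down's payoffs gives −4q + 5 = 7q + 1 ⇒ q = 4/11.

39/11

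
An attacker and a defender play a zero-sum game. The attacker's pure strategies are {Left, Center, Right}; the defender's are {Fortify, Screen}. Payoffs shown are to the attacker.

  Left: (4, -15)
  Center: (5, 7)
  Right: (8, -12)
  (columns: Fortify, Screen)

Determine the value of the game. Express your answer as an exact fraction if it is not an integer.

Row minima: Left → -15, Center → 5, Right → -12; maximin = 5.
Column maxima: Fortify → 8, Screen → 7; minimax = 7.
5 ≠ 7, so there is no saddle point; optimal play is mixed.
Left is strictly dominated by Center, so the attacker never plays it.
On the remaining 2×2 (Center, Right vs Fortify, Screen):
Let the attacker play Center with probability p. Expected payoff against Fortify: 5p + 8(1−p) = −3p + 8; against Screen: 7p + (-12)(1−p) = 19p − 12.
Setting these equal: −3p + 8 = 19p − 12 ⇒ −22p = -20 ⇒ p = 10/11, and the value is (-3)·(10/11) + 8 = 58/11.
For the defender: with q = P(Fortify), equating Center's and Right's payoffs gives −2q + 7 = 20q − 12 ⇒ q = 19/22.

58/11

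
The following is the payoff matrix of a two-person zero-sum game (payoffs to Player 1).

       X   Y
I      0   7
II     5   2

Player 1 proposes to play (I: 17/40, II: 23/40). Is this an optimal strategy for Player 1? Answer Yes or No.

No

Against X this mix gives (17/40)·0 + (23/40)·5 = 23/8.
Against Y this mix gives (17/40)·7 + (23/40)·2 = 33/8.
Player 2 will play X, holding Player 1 to 23/8. Shifting weight toward the row that does better against X would raise this floor (the equalizing mix achieves 7/2 against both X and Y), so the proposed strategy is not optimal.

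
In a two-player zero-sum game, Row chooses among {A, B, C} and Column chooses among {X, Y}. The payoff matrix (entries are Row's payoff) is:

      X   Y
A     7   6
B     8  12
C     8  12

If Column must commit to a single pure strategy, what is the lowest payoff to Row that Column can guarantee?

8

Column maxima: X → 8, Y → 12.
The smallest of these is 8.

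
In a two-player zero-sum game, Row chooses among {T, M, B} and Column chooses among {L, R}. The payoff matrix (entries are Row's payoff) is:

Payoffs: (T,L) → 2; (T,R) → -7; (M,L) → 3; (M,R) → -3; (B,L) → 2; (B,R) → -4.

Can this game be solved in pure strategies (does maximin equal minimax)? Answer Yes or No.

Row minima: T → -7, M → -3, B → -4; maximin = -3.
Column maxima: L → 3, R → -3; minimax = -3.
maximin = minimax = -3, so a saddle point exists.

Yes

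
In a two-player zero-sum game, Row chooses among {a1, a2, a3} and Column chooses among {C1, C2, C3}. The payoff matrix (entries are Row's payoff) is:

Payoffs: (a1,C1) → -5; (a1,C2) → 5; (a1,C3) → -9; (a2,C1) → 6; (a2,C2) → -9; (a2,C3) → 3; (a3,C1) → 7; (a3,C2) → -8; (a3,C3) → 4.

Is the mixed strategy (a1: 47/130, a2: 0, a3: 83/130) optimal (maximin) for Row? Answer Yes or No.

No

Against C1 this mix gives (47/130)·(-5) + (83/130)·7 = 173/65.
Against C2 this mix gives (47/130)·5 + (83/130)·(-8) = -33/10.
Against C3 this mix gives (47/130)·(-9) + (83/130)·4 = -7/10.
Column will play C2, holding Row to -33/10. Shifting weight toward the row that does better against C2 would raise this floor (the equalizing mix achieves -2 against both C2 and C3), so the proposed strategy is not optimal.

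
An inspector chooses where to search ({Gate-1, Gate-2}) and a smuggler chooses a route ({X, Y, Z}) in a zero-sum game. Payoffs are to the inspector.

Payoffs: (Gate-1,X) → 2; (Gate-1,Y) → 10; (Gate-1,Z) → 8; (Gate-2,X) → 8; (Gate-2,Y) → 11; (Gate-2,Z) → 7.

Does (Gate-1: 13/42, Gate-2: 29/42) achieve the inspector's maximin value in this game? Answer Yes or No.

No

Against X this mix gives (13/42)·2 + (29/42)·8 = 43/7.
Against Y this mix gives (13/42)·10 + (29/42)·11 = 449/42.
Against Z this mix gives (13/42)·8 + (29/42)·7 = 307/42.
The smuggler will play X, holding the inspector to 43/7. Shifting weight toward the row that does better against X would raise this floor (the equalizing mix achieves 50/7 against both X and Z), so the proposed strategy is not optimal.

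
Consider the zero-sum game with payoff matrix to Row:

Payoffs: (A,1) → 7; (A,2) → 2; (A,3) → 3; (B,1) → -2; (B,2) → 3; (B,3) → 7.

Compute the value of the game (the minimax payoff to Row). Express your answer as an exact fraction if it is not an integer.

Row minima: A → 2, B → -2; maximin = 2.
Column maxima: 1 → 7, 2 → 3, 3 → 7; minimax = 3.
2 ≠ 3, so there is no saddle point; optimal play is mixed.
3 is strictly dominated by 2 (it gives Row strictly more in every row), so Column never plays it.
On the remaining 2×2 (A, B vs 1, 2):
Let Row play A with probability p. Expected payoff against 1: 7p + (-2)(1−p) = 9p − 2; against 2: 2p + 3(1−p) = −p + 3.
Setting these equal: 9p − 2 = −p + 3 ⇒ 10p = 5 ⇒ p = 1/2, and the value is (9)·(1/2) − 2 = 5/2.
For Column: with q = P(1), equating A's and B's payoffs gives 5q + 2 = −5q + 3 ⇒ q = 1/10.

5/2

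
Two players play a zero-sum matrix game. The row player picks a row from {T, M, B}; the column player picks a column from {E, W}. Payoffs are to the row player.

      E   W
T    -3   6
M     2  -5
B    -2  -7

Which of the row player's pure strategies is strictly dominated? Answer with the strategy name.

B

M gives a strictly higher payoff than B against every column: 2 > -2, -5 > -7.
So B is strictly dominated and the row player never plays it.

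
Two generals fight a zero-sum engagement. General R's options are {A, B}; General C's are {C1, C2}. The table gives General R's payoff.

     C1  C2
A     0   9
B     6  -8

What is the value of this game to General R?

Row minima: A → 0, B → -8; maximin = 0.
Column maxima: C1 → 6, C2 → 9; minimax = 6.
0 ≠ 6, so there is no saddle point; optimal play is mixed.
Let General R play A with probability p. Expected payoff against C1: 0p + 6(1−p) = −6p + 6; against C2: 9p + (-8)(1−p) = 17p − 8.
Setting these equal: −6p + 6 = 17p − 8 ⇒ −23p = -14 ⇒ p = 14/23, and the value is (-6)·(14/23) + 6 = 54/23.
For General C: with q = P(C1), equating A's and B's payoffs gives −9q + 9 = 14q − 8 ⇒ q = 17/23.

54/23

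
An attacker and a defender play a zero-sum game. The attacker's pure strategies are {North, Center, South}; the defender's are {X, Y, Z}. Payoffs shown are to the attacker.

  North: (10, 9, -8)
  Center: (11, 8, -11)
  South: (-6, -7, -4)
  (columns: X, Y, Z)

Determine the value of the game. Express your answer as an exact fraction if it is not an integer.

-23/5

Row minima: North → -8, Center → -11, South → -7; maximin = -7.
Column maxima: X → 11, Y → 9, Z → -4; minimax = -4.
-7 ≠ -4, so there is no saddle point; optimal play is mixed.
X is strictly dominated by Y (it gives the attacker strictly more in every row), so the defender never plays it.
With X eliminated, Center is strictly dominated by North (North gives the attacker strictly more in every remaining column), so the attacker never plays it.
On the remaining 2×2 (North, South vs Y, Z):
Let the attacker play North with probability p. Expected payoff against Y: 9p + (-7)(1−p) = 16p − 7; against Z: (-8)p + (-4)(1−p) = −4p − 4.
Setting these equal: 16p − 7 = −4p − 4 ⇒ 20p = 3 ⇒ p = 3/20, and the value is (16)·(3/20) − 7 = -23/5.
For the defender: with q = P(Y), equating North's and South's payoffs gives 17q − 8 = −3q − 4 ⇒ q = 1/5.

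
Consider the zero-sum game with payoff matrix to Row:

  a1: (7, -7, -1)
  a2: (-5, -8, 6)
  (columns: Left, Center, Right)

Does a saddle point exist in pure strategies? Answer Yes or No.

Row minima: a1 → -7, a2 → -8; maximin = -7.
Column maxima: Left → 7, Center → -7, Right → 6; minimax = -7.
maximin = minimax = -7, so a saddle point exists.

Yes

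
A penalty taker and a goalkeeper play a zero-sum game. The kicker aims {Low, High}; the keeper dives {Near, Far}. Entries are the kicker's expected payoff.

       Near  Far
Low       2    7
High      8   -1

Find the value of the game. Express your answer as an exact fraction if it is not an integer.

Row minima: Low → 2, High → -1; maximin = 2.
Column maxima: Near → 8, Far → 7; minimax = 7.
2 ≠ 7, so there is no saddle point; optimal play is mixed.
Let the kicker play Low with probability p. Expected payoff against Near: 2p + 8(1−p) = −6p + 8; against Far: 7p + (-1)(1−p) = 8p − 1.
Setting these equal: −6p + 8 = 8p − 1 ⇒ −14p = -9 ⇒ p = 9/14, and the value is (-6)·(9/14) + 8 = 29/7.
For the keeper: with q = P(Near), equating Low's and High's payoffs gives −5q + 7 = 9q − 1 ⇒ q = 4/7.

29/7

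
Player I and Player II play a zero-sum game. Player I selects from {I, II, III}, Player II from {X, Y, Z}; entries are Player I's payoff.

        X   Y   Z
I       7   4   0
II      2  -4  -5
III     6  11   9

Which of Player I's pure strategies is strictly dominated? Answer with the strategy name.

I gives a strictly higher payoff than II against every column: 7 > 2, 4 > -4, 0 > -5.
So II is strictly dominated and Player I never plays it.

II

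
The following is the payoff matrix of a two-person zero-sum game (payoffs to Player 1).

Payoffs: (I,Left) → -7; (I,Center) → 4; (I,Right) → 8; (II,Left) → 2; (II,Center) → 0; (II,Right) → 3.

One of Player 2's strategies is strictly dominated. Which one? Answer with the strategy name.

Left holds Player 1's payoff strictly below Right in every row: -7 < 8, 2 < 3.
So Right is strictly dominated for Player 2.

Right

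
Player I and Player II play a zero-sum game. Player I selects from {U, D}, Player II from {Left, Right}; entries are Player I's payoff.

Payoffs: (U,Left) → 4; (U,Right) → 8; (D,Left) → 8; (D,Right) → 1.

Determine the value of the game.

Row minima: U → 4, D → 1; maximin = 4.
Column maxima: Left → 8, Right → 8; minimax = 8.
4 ≠ 8, so there is no saddle point; optimal play is mixed.
Let Player I play U with probability p. Expected payoff against Left: 4p + 8(1−p) = −4p + 8; against Right: 8p + 1(1−p) = 7p + 1.
Setting these equal: −4p + 8 = 7p + 1 ⇒ −11p = -7 ⇒ p = 7/11, and the value is (-4)·(7/11) + 8 = 60/11.
For Player II: with q = P(Left), equating U's and D's payoffs gives −4q + 8 = 7q + 1 ⇒ q = 7/11.

60/11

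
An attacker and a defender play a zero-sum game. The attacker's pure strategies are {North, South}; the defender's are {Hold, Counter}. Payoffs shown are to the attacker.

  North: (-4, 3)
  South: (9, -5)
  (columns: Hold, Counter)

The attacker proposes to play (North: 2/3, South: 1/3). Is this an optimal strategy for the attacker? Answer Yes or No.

Yes

Against Hold this mix gives (2/3)·(-4) + (1/3)·9 = 1/3.
Against Counter this mix gives (2/3)·3 + (1/3)·(-5) = 1/3.
All of the defender's active replies (Hold, Counter) yield 1/3, and no column does worse for the attacker. The mix makes the defender indifferent and guarantees 1/3, so it is optimal.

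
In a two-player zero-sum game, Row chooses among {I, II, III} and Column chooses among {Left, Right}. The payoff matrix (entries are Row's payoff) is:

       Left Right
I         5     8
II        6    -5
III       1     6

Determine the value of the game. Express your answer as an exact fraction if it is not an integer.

Row minima: I → 5, II → -5, III → 1; maximin = 5.
Column maxima: Left → 6, Right → 8; minimax = 6.
5 ≠ 6, so there is no saddle point; optimal play is mixed.
III is strictly dominated by I, so Row never plays it.
On the remaining 2×2 (I, II vs Left, Right):
Let Row play I with probability p. Expected payoff against Left: 5p + 6(1−p) = −p + 6; against Right: 8p + (-5)(1−p) = 13p − 5.
Setting these equal: −p + 6 = 13p − 5 ⇒ −14p = -11 ⇒ p = 11/14, and the value is (-1)·(11/14) + 6 = 73/14.
For Column: with q = P(Left), equating I's and II's payoffs gives −3q + 8 = 11q − 5 ⇒ q = 13/14.

73/14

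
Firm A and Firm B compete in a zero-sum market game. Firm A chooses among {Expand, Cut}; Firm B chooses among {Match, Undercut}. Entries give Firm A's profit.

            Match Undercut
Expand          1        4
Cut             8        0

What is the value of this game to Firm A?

32/11

Row minima: Expand → 1, Cut → 0; maximin = 1.
Column maxima: Match → 8, Undercut → 4; minimax = 4.
1 ≠ 4, so there is no saddle point; optimal play is mixed.
Let Firm A play Expand with probability p. Expected payoff against Match: 1p + 8(1−p) = −7p + 8; against Undercut: 4p + 0(1−p) = 4p.
Setting these equal: −7p + 8 = 4p ⇒ −11p = -8 ⇒ p = 8/11, and the value is (-7)·(8/11) + 8 = 32/11.
For Firm B: with q = P(Match), equating Expand's and Cut's payoffs gives −3q + 4 = 8q ⇒ q = 4/11.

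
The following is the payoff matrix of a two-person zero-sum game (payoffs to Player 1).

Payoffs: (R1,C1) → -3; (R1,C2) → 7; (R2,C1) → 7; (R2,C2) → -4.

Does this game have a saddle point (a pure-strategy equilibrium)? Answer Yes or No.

No

Row minima: R1 → -3, R2 → -4; maximin = -3.
Column maxima: C1 → 7, C2 → 7; minimax = 7.
-3 ≠ 7, so no pure-strategy equilibrium exists.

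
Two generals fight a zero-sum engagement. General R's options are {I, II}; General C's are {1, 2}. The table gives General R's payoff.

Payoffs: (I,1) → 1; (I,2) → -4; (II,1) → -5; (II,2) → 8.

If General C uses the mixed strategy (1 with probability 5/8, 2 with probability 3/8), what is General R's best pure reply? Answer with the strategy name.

II

Expected payoff of I: (5/8)·1 + (3/8)·(-4) = -7/8.
Expected payoff of II: (5/8)·(-5) + (3/8)·8 = -1/8.
The largest is -1/8, so General R's best response is II.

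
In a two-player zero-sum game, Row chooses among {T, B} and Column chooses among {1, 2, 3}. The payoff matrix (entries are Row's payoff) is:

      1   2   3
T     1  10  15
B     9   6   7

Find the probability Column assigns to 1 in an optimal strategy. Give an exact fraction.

Row minima: T → 1, B → 6; maximin = 6.
Column maxima: 1 → 9, 2 → 10, 3 → 15; minimax = 9.
6 ≠ 9, so there is no saddle point; optimal play is mixed.
3 is strictly dominated by 2 (it gives Row strictly more in every row), so Column never plays it.
On the remaining 2×2 (T, B vs 1, 2):
Let Row play T with probability p. Expected payoff against 1: 1p + 9(1−p) = −8p + 9; against 2: 10p + 6(1−p) = 4p + 6.
Setting these equal: −8p + 9 = 4p + 6 ⇒ −12p = -3 ⇒ p = 1/4, and the value is (-8)·(1/4) + 9 = 7.
For Column: with q = P(1), equating T's and B's payoffs gives −9q + 10 = 3q + 6 ⇒ q = 1/3.

1/3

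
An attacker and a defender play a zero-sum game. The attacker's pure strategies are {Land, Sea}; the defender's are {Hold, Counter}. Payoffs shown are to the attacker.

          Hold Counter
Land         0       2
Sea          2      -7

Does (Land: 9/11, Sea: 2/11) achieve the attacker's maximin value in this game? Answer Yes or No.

Against Hold this mix gives (9/11)·0 + (2/11)·2 = 4/11.
Against Counter this mix gives (9/11)·2 + (2/11)·(-7) = 4/11.
All of the defender's active replies (Hold, Counter) yield 4/11, and no column does worse for the attacker. The mix makes the defender indifferent and guarantees 4/11, so it is optimal.

Yes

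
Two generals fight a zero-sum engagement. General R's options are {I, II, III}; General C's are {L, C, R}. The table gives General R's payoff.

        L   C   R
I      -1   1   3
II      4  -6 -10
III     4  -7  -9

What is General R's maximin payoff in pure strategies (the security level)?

-1

Row minima: I → -1, II → -10, III → -9.
The best of these is -1.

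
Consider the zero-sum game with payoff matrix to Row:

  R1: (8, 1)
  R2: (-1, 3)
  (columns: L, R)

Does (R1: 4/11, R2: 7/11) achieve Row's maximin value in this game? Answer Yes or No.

Against L this mix gives (4/11)·8 + (7/11)·(-1) = 25/11.
Against R this mix gives (4/11)·1 + (7/11)·3 = 25/11.
All of Column's active replies (L, R) yield 25/11, and no column does worse for Row. The mix makes Column indifferent and guarantees 25/11, so it is optimal.

Yes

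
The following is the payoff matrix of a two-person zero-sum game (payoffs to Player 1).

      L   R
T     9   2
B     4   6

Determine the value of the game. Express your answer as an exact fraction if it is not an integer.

46/9

Row minima: T → 2, B → 4; maximin = 4.
Column maxima: L → 9, R → 6; minimax = 6.
4 ≠ 6, so there is no saddle point; optimal play is mixed.
Let Player 1 play T with probability p. Expected payoff against L: 9p + 4(1−p) = 5p + 4; against R: 2p + 6(1−p) = −4p + 6.
Setting these equal: 5p + 4 = −4p + 6 ⇒ 9p = 2 ⇒ p = 2/9, and the value is (5)·(2/9) + 4 = 46/9.
For Player 2: with q = P(L), equating T's and B's payoffs gives 7q + 2 = −2q + 6 ⇒ q = 4/9.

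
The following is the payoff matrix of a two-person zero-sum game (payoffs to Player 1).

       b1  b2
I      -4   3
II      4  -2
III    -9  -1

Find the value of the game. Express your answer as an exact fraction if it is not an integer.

4/13

Row minima: I → -4, II → -2, III → -9; maximin = -2.
Column maxima: b1 → 4, b2 → 3; minimax = 3.
-2 ≠ 3, so there is no saddle point; optimal play is mixed.
III is strictly dominated by I, so Player 1 never plays it.
On the remaining 2×2 (I, II vs b1, b2):
Let Player 1 play I with probability p. Expected payoff against b1: (-4)p + 4(1−p) = −8p + 4; against b2: 3p + (-2)(1−p) = 5p − 2.
Setting these equal: −8p + 4 = 5p − 2 ⇒ −13p = -6 ⇒ p = 6/13, and the value is (-8)·(6/13) + 4 = 4/13.
For Player 2: with q = P(b1), equating I's and II's payoffs gives −7q + 3 = 6q − 2 ⇒ q = 5/13.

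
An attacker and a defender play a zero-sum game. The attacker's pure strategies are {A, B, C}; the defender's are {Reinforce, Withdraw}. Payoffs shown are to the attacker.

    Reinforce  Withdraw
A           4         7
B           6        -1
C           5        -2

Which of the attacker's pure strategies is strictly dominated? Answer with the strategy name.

C

B gives a strictly higher payoff than C against every column: 6 > 5, -1 > -2.
So C is strictly dominated and the attacker never plays it.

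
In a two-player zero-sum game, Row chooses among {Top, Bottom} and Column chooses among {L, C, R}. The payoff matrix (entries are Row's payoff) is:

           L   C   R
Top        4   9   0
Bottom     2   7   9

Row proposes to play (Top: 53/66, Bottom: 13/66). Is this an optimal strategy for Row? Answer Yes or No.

No

Against L this mix gives (53/66)·4 + (13/66)·2 = 119/33.
Against C this mix gives (53/66)·9 + (13/66)·7 = 284/33.
Against R this mix gives (53/66)·0 + (13/66)·9 = 39/22.
Column will play R, holding Row to 39/22. Shifting weight toward the row that does better against R would raise this floor (the equalizing mix achieves 36/11 against both R and L), so the proposed strategy is not optimal.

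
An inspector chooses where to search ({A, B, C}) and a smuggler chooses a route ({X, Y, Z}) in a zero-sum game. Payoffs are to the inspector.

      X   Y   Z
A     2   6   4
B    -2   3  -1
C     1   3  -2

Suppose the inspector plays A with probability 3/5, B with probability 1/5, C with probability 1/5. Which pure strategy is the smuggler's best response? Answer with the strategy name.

If the smuggler plays X, the inspector's expected payoff is (3/5)·2 + (1/5)·(-2) + (1/5)·1 = 1.
If the smuggler plays Y, the inspector's expected payoff is (3/5)·6 + (1/5)·3 + (1/5)·3 = 24/5.
If the smuggler plays Z, the inspector's expected payoff is (3/5)·4 + (1/5)·(-1) + (1/5)·(-2) = 9/5.
The smuggler minimizes the inspector's payoff; the smallest is 1, so the best response is X.

X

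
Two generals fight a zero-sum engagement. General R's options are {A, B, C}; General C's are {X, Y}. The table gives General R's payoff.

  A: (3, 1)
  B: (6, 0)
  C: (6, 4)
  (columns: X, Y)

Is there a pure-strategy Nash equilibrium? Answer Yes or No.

Row minima: A → 1, B → 0, C → 4; maximin = 4.
Column maxima: X → 6, Y → 4; minimax = 4.
maximin = minimax = 4, so a saddle point exists.

Yes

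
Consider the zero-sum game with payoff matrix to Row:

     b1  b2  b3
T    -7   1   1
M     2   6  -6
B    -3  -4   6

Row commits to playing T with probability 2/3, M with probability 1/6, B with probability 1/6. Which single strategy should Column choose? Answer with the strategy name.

If Column plays b1, Row's expected payoff is (2/3)·(-7) + (1/6)·2 + (1/6)·(-3) = -29/6.
If Column plays b2, Row's expected payoff is (2/3)·1 + (1/6)·6 + (1/6)·(-4) = 1.
If Column plays b3, Row's expected payoff is (2/3)·1 + (1/6)·(-6) + (1/6)·6 = 2/3.
Column minimizes Row's payoff; the smallest is -29/6, so the best response is b1.

b1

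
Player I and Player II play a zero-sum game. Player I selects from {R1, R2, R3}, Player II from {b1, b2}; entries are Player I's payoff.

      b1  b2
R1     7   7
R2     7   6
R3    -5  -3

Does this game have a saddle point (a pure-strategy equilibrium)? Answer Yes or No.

Yes

Row minima: R1 → 7, R2 → 6, R3 → -5; maximin = 7.
Column maxima: b1 → 7, b2 → 7; minimax = 7.
maximin = minimax = 7, so a saddle point exists.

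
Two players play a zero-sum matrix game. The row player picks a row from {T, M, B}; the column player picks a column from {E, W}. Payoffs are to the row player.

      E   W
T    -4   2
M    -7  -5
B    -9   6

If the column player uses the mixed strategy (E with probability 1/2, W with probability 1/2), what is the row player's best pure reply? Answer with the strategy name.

T

Expected payoff of T: (1/2)·(-4) + (1/2)·2 = -1.
Expected payoff of M: (1/2)·(-7) + (1/2)·(-5) = -6.
Expected payoff of B: (1/2)·(-9) + (1/2)·6 = -3/2.
The largest is -1, so the row player's best response is T.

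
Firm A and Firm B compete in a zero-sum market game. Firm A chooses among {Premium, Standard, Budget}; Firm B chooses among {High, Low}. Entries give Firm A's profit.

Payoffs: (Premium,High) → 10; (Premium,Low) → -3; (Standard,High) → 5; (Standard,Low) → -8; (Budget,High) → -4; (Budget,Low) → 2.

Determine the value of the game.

Row minima: Premium → -3, Standard → -8, Budget → -4; maximin = -3.
Column maxima: High → 10, Low → 2; minimax = 2.
-3 ≠ 2, so there is no saddle point; optimal play is mixed.
Standard is strictly dominated by Premium, so Firm A never plays it.
On the remaining 2×2 (Premium, Budget vs High, Low):
Let Firm A play Premium with probability p. Expected payoff against High: 10p + (-4)(1−p) = 14p − 4; against Low: (-3)p + 2(1−p) = −5p + 2.
Setting these equal: 14p − 4 = −5p + 2 ⇒ 19p = 6 ⇒ p = 6/19, and the value is (14)·(6/19) − 4 = 8/19.
For Firm B: with q = P(High), equating Premium's and Budget's payoffs gives 13q − 3 = −6q + 2 ⇒ q = 5/19.

8/19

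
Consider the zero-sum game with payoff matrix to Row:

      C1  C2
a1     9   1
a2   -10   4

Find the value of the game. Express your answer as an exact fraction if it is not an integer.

Row minima: a1 → 1, a2 → -10; maximin = 1.
Column maxima: C1 → 9, C2 → 4; minimax = 4.
1 ≠ 4, so there is no saddle point; optimal play is mixed.
Let Row play a1 with probability p. Expected payoff against C1: 9p + (-10)(1−p) = 19p − 10; against C2: 1p + 4(1−p) = −3p + 4.
Setting these equal: 19p − 10 = −3p + 4 ⇒ 22p = 14 ⇒ p = 7/11, and the value is (19)·(7/11) − 10 = 23/11.
For Column: with q = P(C1), equating a1's and a2's payoffs gives 8q + 1 = −14q + 4 ⇒ q = 3/22.

23/11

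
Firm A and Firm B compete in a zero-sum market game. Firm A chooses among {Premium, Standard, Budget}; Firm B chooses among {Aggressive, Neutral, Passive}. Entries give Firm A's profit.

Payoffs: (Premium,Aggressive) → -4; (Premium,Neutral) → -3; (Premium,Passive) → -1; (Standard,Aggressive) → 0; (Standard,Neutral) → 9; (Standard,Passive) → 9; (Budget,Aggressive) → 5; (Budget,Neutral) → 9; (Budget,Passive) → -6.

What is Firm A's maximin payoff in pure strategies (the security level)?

0

Row minima: Premium → -4, Standard → 0, Budget → -6.
The best of these is 0.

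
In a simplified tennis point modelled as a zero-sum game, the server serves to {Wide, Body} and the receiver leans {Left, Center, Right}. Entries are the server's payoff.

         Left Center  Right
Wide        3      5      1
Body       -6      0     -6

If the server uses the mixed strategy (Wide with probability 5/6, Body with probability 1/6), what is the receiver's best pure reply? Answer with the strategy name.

If the receiver plays Left, the server's expected payoff is (5/6)·3 + (1/6)·(-6) = 3/2.
If the receiver plays Center, the server's expected payoff is (5/6)·5 + (1/6)·0 = 25/6.
If the receiver plays Right, the server's expected payoff is (5/6)·1 + (1/6)·(-6) = -1/6.
The receiver minimizes the server's payoff; the smallest is -1/6, so the best response is Right.

Right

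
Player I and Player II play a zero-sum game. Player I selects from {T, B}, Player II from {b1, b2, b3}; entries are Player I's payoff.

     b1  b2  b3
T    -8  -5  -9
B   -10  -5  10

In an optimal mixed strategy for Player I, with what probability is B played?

1/21

Row minima: T → -9, B → -10; maximin = -9.
Column maxima: b1 → -8, b2 → -5, b3 → 10; minimax = -8.
-9 ≠ -8, so there is no saddle point; optimal play is mixed.
b2 is strictly dominated by b1 (it gives Player I strictly more in every row), so Player II never plays it.
On the remaining 2×2 (T, B vs b1, b3):
Let Player I play T with probability p. Expected payoff against b1: (-8)p + (-10)(1−p) = 2p − 10; against b3: (-9)p + 10(1−p) = −19p + 10.
Setting these equal: 2p − 10 = −19p + 10 ⇒ 21p = 20 ⇒ p = 20/21, and the value is (2)·(20/21) − 10 = -170/21.
For Player II: with q = P(b1), equating T's and B's payoffs gives q − 9 = −20q + 10 ⇒ q = 19/21.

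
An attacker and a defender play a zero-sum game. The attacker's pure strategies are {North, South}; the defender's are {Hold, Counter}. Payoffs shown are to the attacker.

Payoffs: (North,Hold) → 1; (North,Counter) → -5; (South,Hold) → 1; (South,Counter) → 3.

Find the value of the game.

1

Row minima: North → -5, South → 1; maximin = 1.
Column maxima: Hold → 1, Counter → 3; minimax = 1.
Since maximin = minimax = 1, there is a saddle point and the value is 1.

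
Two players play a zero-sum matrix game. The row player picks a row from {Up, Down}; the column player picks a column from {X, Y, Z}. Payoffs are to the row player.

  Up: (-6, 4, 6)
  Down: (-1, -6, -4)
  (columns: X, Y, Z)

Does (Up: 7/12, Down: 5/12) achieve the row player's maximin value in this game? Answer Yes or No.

No

Against X this mix gives (7/12)·(-6) + (5/12)·(-1) = -47/12.
Against Y this mix gives (7/12)·4 + (5/12)·(-6) = -1/6.
Against Z this mix gives (7/12)·6 + (5/12)·(-4) = 11/6.
The column player will play X, holding the row player to -47/12. Shifting weight toward the row that does better against X would raise this floor (the equalizing mix achieves -8/3 against both X and Y), so the proposed strategy is not optimal.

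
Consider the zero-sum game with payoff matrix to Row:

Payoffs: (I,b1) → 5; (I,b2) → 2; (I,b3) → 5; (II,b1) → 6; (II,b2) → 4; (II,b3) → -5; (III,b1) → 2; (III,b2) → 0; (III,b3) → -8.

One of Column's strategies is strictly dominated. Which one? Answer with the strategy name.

b1

b2 holds Row's payoff strictly below b1 in every row: 2 < 5, 4 < 6, 0 < 2.
So b1 is strictly dominated for Column.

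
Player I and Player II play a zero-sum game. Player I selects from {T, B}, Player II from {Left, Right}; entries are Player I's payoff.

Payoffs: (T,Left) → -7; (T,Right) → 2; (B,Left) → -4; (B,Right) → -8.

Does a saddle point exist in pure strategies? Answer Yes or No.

No

Row minima: T → -7, B → -8; maximin = -7.
Column maxima: Left → -4, Right → 2; minimax = -4.
-7 ≠ -4, so no pure-strategy equilibrium exists.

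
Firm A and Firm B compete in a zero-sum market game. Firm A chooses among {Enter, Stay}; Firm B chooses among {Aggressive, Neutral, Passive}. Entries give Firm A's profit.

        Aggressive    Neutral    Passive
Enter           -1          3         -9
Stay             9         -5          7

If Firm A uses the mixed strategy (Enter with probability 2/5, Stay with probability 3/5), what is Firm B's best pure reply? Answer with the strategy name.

If Firm B plays Aggressive, Firm A's expected payoff is (2/5)·(-1) + (3/5)·9 = 5.
If Firm B plays Neutral, Firm A's expected payoff is (2/5)·3 + (3/5)·(-5) = -9/5.
If Firm B plays Passive, Firm A's expected payoff is (2/5)·(-9) + (3/5)·7 = 3/5.
Firm B minimizes Firm A's payoff; the smallest is -9/5, so the best response is Neutral.

Neutral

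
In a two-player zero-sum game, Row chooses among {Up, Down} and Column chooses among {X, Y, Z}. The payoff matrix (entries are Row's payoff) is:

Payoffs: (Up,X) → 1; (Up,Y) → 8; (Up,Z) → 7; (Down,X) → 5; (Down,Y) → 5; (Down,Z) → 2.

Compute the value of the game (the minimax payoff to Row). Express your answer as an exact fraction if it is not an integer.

Row minima: Up → 1, Down → 2; maximin = 2.
Column maxima: X → 5, Y → 8, Z → 7; minimax = 5.
2 ≠ 5, so there is no saddle point; optimal play is mixed.
Y is strictly dominated by Z (it gives Row strictly more in every row), so Column never plays it.
On the remaining 2×2 (Up, Down vs X, Z):
Let Row play Up with probability p. Expected payoff against X: 1p + 5(1−p) = −4p + 5; against Z: 7p + 2(1−p) = 5p + 2.
Setting these equal: −4p + 5 = 5p + 2 ⇒ −9p = -3 ⇒ p = 1/3, and the value is (-4)·(1/3) + 5 = 11/3.
For Column: with q = P(X), equating Up's and Down's payoffs gives −6q + 7 = 3q + 2 ⇒ q = 5/9.

11/3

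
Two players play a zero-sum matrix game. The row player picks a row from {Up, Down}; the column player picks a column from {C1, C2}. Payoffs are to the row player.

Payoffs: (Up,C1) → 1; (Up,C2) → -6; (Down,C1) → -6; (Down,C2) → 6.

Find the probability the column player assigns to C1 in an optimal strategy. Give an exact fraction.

12/19

Row minima: Up → -6, Down → -6; maximin = -6.
Column maxima: C1 → 1, C2 → 6; minimax = 1.
-6 ≠ 1, so there is no saddle point; optimal play is mixed.
Let the row player play Up with probability p. Expected payoff against C1: 1p + (-6)(1−p) = 7p − 6; against C2: (-6)p + 6(1−p) = −12p + 6.
Setting these equal: 7p − 6 = −12p + 6 ⇒ 19p = 12 ⇒ p = 12/19, and the value is (7)·(12/19) − 6 = -30/19.
For the column player: with q = P(C1), equating Up's and Down's payoffs gives 7q − 6 = −12q + 6 ⇒ q = 12/19.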